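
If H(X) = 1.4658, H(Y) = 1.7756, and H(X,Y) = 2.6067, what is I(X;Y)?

I(X;Y) = H(X) + H(Y) - H(X,Y)
I(X;Y) = 1.4658 + 1.7756 - 2.6067 = 0.6347 bits


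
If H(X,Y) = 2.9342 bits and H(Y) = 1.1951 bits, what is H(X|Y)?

Chain rule: H(X,Y) = H(X|Y) + H(Y)
H(X|Y) = H(X,Y) - H(Y) = 2.9342 - 1.1951 = 1.7391 bits


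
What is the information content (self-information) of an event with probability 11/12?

Information content I(x) = -log₂(p(x))
I = -log₂(11/12) = -log₂(0.9167)
I = 0.1255 bits


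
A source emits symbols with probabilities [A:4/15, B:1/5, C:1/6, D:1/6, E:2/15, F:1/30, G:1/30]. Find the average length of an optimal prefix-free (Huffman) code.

Huffman tree construction:
Combine smallest probabilities repeatedly
Resulting codes:
  A: 10 (length 2)
  B: 00 (length 2)
  C: 110 (length 3)
  D: 111 (length 3)
  E: 011 (length 3)
  F: 0100 (length 4)
  G: 0101 (length 4)
Average length = Σ p(s) × length(s) = 2.6000 bits


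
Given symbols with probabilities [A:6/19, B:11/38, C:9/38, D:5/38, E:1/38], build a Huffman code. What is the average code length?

Huffman tree construction:
Combine smallest probabilities repeatedly
Resulting codes:
  A: 11 (length 2)
  B: 10 (length 2)
  C: 01 (length 2)
  D: 001 (length 3)
  E: 000 (length 3)
Average length = Σ p(s) × length(s) = 2.1579 bits


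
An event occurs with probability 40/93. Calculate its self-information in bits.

Information content I(x) = -log₂(p(x))
I = -log₂(40/93) = -log₂(0.4301)
I = 1.2172 bits


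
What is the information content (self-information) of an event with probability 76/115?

Information content I(x) = -log₂(p(x))
I = -log₂(76/115) = -log₂(0.6609)
I = 0.5976 bits


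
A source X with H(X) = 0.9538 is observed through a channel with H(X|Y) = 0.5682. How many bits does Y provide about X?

I(X;Y) = H(X) - H(X|Y)
I(X;Y) = 0.9538 - 0.5682 = 0.3856 bits


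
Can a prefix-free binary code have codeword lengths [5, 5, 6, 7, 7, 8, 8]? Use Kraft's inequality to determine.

Kraft inequality: Σ 2^(-l_i) ≤ 1 for prefix-free code
Calculating: 2^(-5) + 2^(-5) + 2^(-6) + 2^(-7) + 2^(-7) + 2^(-8) + 2^(-8)
= 0.03125 + 0.03125 + 0.015625 + 0.0078125 + 0.0078125 + 0.00390625 + 0.00390625
= 0.1016
Since 0.1016 ≤ 1, prefix-free code exists


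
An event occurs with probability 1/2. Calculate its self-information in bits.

Information content I(x) = -log₂(p(x))
I = -log₂(1/2) = -log₂(0.5000)
I = 1.0000 bits


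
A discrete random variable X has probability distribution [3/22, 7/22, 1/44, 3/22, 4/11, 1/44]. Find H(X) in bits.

H(X) = -Σ p(x) log₂ p(x)
  -3/22 × log₂(3/22) = 0.3920
  -7/22 × log₂(7/22) = 0.5257
  -1/44 × log₂(1/44) = 0.1241
  -3/22 × log₂(3/22) = 0.3920
  -4/11 × log₂(4/11) = 0.5307
  -1/44 × log₂(1/44) = 0.1241
H(X) = 2.0885 bits


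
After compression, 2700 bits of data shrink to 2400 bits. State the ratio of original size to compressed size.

Compression ratio = Original / Compressed
= 2700 / 2400 = 1.12:1


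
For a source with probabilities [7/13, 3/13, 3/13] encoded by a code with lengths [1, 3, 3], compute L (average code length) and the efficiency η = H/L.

Average length L = Σ p_i × l_i = 1.9231 bits
Entropy H = 1.4573 bits
Efficiency η = H/L × 100% = 75.78%


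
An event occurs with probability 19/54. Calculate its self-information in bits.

Information content I(x) = -log₂(p(x))
I = -log₂(19/54) = -log₂(0.3519)
I = 1.5070 bits


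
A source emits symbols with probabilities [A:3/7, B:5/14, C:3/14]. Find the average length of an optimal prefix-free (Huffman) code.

Huffman tree construction:
Combine smallest probabilities repeatedly
Resulting codes:
  A: 0 (length 1)
  B: 11 (length 2)
  C: 10 (length 2)
Average length = Σ p(s) × length(s) = 1.5714 bits


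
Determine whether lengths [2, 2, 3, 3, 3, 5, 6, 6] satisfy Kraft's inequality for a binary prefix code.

Kraft inequality: Σ 2^(-l_i) ≤ 1 for prefix-free code
Calculating: 2^(-2) + 2^(-2) + 2^(-3) + 2^(-3) + 2^(-3) + 2^(-5) + 2^(-6) + 2^(-6)
= 0.25 + 0.25 + 0.125 + 0.125 + 0.125 + 0.03125 + 0.015625 + 0.015625
= 0.9375
Since 0.9375 ≤ 1, prefix-free code exists


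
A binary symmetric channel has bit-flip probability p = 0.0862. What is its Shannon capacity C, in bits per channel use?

For BSC with error probability p:
C = 1 - H(p) where H(p) is binary entropy
H(0.0862) = -0.0862 × log₂(0.0862) - 0.9138 × log₂(0.9138)
H(p) = 0.4237
C = 1 - 0.4237 = 0.5763 bits/use


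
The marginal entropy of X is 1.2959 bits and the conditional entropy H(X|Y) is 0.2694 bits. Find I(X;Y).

I(X;Y) = H(X) - H(X|Y)
I(X;Y) = 1.2959 - 0.2694 = 1.0265 bits


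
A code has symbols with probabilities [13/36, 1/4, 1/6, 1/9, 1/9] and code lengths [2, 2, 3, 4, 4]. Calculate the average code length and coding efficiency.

Average length L = Σ p_i × l_i = 2.6111 bits
Entropy H = 2.1659 bits
Efficiency η = H/L × 100% = 82.95%


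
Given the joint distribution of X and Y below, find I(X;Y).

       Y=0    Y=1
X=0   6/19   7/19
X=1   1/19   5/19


H(X) = 0.8997, H(Y) = 0.9495, H(X,Y) = 1.7863
I(X;Y) = H(X) + H(Y) - H(X,Y) = 0.0629 bits


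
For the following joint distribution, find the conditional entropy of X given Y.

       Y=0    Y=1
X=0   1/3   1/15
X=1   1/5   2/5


H(X|Y) = Σ_y p(y) H(X|Y=y)
  p(Y=0) = 8/15, H(X|Y=0) = 0.9544
  p(Y=1) = 7/15, H(X|Y=1) = 0.5917
H(X|Y) = 0.5333×0.9544 + 0.4667×0.5917 = 0.7851 bits


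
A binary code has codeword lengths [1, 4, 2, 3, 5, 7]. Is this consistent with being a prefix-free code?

Kraft inequality: Σ 2^(-l_i) ≤ 1 for prefix-free code
Calculating: 2^(-1) + 2^(-4) + 2^(-2) + 2^(-3) + 2^(-5) + 2^(-7)
= 0.5 + 0.0625 + 0.25 + 0.125 + 0.03125 + 0.0078125
= 0.9766
Since 0.9766 ≤ 1, prefix-free code exists


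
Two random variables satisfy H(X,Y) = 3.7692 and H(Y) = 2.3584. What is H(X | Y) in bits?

Chain rule: H(X,Y) = H(X|Y) + H(Y)
H(X|Y) = H(X,Y) - H(Y) = 3.7692 - 2.3584 = 1.4108 bits


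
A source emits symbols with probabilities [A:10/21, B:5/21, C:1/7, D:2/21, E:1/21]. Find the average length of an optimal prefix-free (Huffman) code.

Huffman tree construction:
Combine smallest probabilities repeatedly
Resulting codes:
  A: 0 (length 1)
  B: 10 (length 2)
  C: 110 (length 3)
  D: 1111 (length 4)
  E: 1110 (length 4)
Average length = Σ p(s) × length(s) = 1.9524 bits


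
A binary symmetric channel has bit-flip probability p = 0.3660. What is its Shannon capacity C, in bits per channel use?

For BSC with error probability p:
C = 1 - H(p) where H(p) is binary entropy
H(0.3660) = -0.3660 × log₂(0.3660) - 0.6340 × log₂(0.6340)
H(p) = 0.9476
C = 1 - 0.9476 = 0.0524 bits/use


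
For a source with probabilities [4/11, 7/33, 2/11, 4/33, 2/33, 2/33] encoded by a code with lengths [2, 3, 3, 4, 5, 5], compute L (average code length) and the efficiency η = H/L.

Average length L = Σ p_i × l_i = 3.0000 bits
Entropy H = 2.3116 bits
Efficiency η = H/L × 100% = 77.05%


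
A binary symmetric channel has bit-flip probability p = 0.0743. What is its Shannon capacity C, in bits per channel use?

For BSC with error probability p:
C = 1 - H(p) where H(p) is binary entropy
H(0.0743) = -0.0743 × log₂(0.0743) - 0.9257 × log₂(0.9257)
H(p) = 0.3818
C = 1 - 0.3818 = 0.6182 bits/use


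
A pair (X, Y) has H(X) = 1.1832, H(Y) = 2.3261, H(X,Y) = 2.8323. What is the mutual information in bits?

I(X;Y) = H(X) + H(Y) - H(X,Y)
I(X;Y) = 1.1832 + 2.3261 - 2.8323 = 0.677 bits


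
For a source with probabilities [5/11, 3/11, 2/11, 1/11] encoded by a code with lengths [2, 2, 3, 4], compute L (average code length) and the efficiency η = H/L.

Average length L = Σ p_i × l_i = 2.3636 bits
Entropy H = 1.7899 bits
Efficiency η = H/L × 100% = 75.73%


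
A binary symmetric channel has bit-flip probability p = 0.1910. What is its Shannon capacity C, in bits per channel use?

For BSC with error probability p:
C = 1 - H(p) where H(p) is binary entropy
H(0.1910) = -0.1910 × log₂(0.1910) - 0.8090 × log₂(0.8090)
H(p) = 0.7036
C = 1 - 0.7036 = 0.2964 bits/use


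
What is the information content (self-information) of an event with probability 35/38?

Information content I(x) = -log₂(p(x))
I = -log₂(35/38) = -log₂(0.9211)
I = 0.1186 bits


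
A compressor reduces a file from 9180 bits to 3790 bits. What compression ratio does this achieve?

Compression ratio = Original / Compressed
= 9180 / 3790 = 2.42:1


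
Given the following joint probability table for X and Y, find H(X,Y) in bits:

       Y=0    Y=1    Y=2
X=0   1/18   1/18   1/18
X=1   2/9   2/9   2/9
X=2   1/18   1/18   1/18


H(X,Y) = -Σ p(x,y) log₂ p(x,y)
  p(0,0)=1/18: -0.0556 × log₂(0.0556) = 0.2317
  p(0,1)=1/18: -0.0556 × log₂(0.0556) = 0.2317
  p(0,2)=1/18: -0.0556 × log₂(0.0556) = 0.2317
  p(1,0)=2/9: -0.2222 × log₂(0.2222) = 0.4822
  p(1,1)=2/9: -0.2222 × log₂(0.2222) = 0.4822
  p(1,2)=2/9: -0.2222 × log₂(0.2222) = 0.4822
  p(2,0)=1/18: -0.0556 × log₂(0.0556) = 0.2317
  p(2,1)=1/18: -0.0556 × log₂(0.0556) = 0.2317
  p(2,2)=1/18: -0.0556 × log₂(0.0556) = 0.2317
H(X,Y) = 2.8366 bits


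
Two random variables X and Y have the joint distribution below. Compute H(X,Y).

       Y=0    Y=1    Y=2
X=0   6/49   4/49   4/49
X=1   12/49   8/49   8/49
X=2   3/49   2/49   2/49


H(X,Y) = -Σ p(x,y) log₂ p(x,y)
  p(0,0)=6/49: -0.1224 × log₂(0.1224) = 0.3710
  p(0,1)=4/49: -0.0816 × log₂(0.0816) = 0.2951
  p(0,2)=4/49: -0.0816 × log₂(0.0816) = 0.2951
  p(1,0)=12/49: -0.2449 × log₂(0.2449) = 0.4971
  p(1,1)=8/49: -0.1633 × log₂(0.1633) = 0.4269
  p(1,2)=8/49: -0.1633 × log₂(0.1633) = 0.4269
  p(2,0)=3/49: -0.0612 × log₂(0.0612) = 0.2467
  p(2,1)=2/49: -0.0408 × log₂(0.0408) = 0.1884
  p(2,2)=2/49: -0.0408 × log₂(0.0408) = 0.1884
H(X,Y) = 2.9354 bits


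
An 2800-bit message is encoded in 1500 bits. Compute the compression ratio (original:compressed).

Compression ratio = Original / Compressed
= 2800 / 1500 = 1.87:1


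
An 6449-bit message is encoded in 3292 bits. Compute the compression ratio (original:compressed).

Compression ratio = Original / Compressed
= 6449 / 3292 = 1.96:1


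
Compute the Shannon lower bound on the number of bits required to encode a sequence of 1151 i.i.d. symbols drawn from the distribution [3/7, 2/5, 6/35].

Entropy H = 1.4888 bits/symbol
Minimum bits = H × n = 1.4888 × 1151
= 1713.64 bits


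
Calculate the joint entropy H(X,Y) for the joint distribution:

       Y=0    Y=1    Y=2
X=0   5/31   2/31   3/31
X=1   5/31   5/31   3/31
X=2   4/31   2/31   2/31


H(X,Y) = -Σ p(x,y) log₂ p(x,y)
  p(0,0)=5/31: -0.1613 × log₂(0.1613) = 0.4246
  p(0,1)=2/31: -0.0645 × log₂(0.0645) = 0.2551
  p(0,2)=3/31: -0.0968 × log₂(0.0968) = 0.3261
  p(1,0)=5/31: -0.1613 × log₂(0.1613) = 0.4246
  p(1,1)=5/31: -0.1613 × log₂(0.1613) = 0.4246
  p(1,2)=3/31: -0.0968 × log₂(0.0968) = 0.3261
  p(2,0)=4/31: -0.1290 × log₂(0.1290) = 0.3812
  p(2,1)=2/31: -0.0645 × log₂(0.0645) = 0.2551
  p(2,2)=2/31: -0.0645 × log₂(0.0645) = 0.2551
H(X,Y) = 3.0723 bits


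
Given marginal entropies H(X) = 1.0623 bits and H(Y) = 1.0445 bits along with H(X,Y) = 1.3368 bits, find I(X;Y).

I(X;Y) = H(X) + H(Y) - H(X,Y)
I(X;Y) = 1.0623 + 1.0445 - 1.3368 = 0.77 bits


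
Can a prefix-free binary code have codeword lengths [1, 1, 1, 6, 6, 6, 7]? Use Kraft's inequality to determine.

Kraft inequality: Σ 2^(-l_i) ≤ 1 for prefix-free code
Calculating: 2^(-1) + 2^(-1) + 2^(-1) + 2^(-6) + 2^(-6) + 2^(-6) + 2^(-7)
= 0.5 + 0.5 + 0.5 + 0.015625 + 0.015625 + 0.015625 + 0.0078125
= 1.5547
Since 1.5547 > 1, prefix-free code does not exist


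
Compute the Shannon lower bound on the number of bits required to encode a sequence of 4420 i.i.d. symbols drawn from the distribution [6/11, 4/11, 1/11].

Entropy H = 1.3222 bits/symbol
Minimum bits = H × n = 1.3222 × 4420
= 5844.03 bits


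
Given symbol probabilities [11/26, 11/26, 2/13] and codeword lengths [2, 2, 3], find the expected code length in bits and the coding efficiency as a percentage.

Average length L = Σ p_i × l_i = 2.1538 bits
Entropy H = 1.4655 bits
Efficiency η = H/L × 100% = 68.04%


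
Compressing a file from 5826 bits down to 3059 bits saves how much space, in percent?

Space savings = (1 - Compressed/Original) × 100%
= (1 - 3059/5826) × 100%
= 47.49%


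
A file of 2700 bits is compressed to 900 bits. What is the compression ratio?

Compression ratio = Original / Compressed
= 2700 / 900 = 3.00:1


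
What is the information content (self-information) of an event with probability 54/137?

Information content I(x) = -log₂(p(x))
I = -log₂(54/137) = -log₂(0.3942)
I = 1.3431 bits


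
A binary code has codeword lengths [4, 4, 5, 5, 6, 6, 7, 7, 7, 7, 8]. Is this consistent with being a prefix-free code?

Kraft inequality: Σ 2^(-l_i) ≤ 1 for prefix-free code
Calculating: 2^(-4) + 2^(-4) + 2^(-5) + 2^(-5) + 2^(-6) + 2^(-6) + 2^(-7) + 2^(-7) + 2^(-7) + 2^(-7) + 2^(-8)
= 0.0625 + 0.0625 + 0.03125 + 0.03125 + 0.015625 + 0.015625 + 0.0078125 + 0.0078125 + 0.0078125 + 0.0078125 + 0.00390625
= 0.2539
Since 0.2539 ≤ 1, prefix-free code exists


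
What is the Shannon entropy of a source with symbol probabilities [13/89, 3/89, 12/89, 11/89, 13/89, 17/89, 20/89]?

H(X) = -Σ p(x) log₂ p(x)
  -13/89 × log₂(13/89) = 0.4054
  -3/89 × log₂(3/89) = 0.1649
  -12/89 × log₂(12/89) = 0.3898
  -11/89 × log₂(11/89) = 0.3728
  -13/89 × log₂(13/89) = 0.4054
  -17/89 × log₂(17/89) = 0.4562
  -20/89 × log₂(20/89) = 0.4840
H(X) = 2.6784 bits


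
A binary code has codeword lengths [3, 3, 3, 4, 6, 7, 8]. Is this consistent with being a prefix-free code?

Kraft inequality: Σ 2^(-l_i) ≤ 1 for prefix-free code
Calculating: 2^(-3) + 2^(-3) + 2^(-3) + 2^(-4) + 2^(-6) + 2^(-7) + 2^(-8)
= 0.125 + 0.125 + 0.125 + 0.0625 + 0.015625 + 0.0078125 + 0.00390625
= 0.4648
Since 0.4648 ≤ 1, prefix-free code exists


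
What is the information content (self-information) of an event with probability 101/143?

Information content I(x) = -log₂(p(x))
I = -log₂(101/143) = -log₂(0.7063)
I = 0.5017 bits


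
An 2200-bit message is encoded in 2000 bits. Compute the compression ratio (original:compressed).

Compression ratio = Original / Compressed
= 2200 / 2000 = 1.10:1


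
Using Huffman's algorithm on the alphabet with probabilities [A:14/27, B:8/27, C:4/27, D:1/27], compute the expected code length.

Huffman tree construction:
Combine smallest probabilities repeatedly
Resulting codes:
  A: 1 (length 1)
  B: 01 (length 2)
  C: 001 (length 3)
  D: 000 (length 3)
Average length = Σ p(s) × length(s) = 1.6667 bits


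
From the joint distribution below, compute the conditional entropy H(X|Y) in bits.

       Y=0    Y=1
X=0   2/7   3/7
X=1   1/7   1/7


H(X|Y) = Σ_y p(y) H(X|Y=y)
  p(Y=0) = 3/7, H(X|Y=0) = 0.9183
  p(Y=1) = 4/7, H(X|Y=1) = 0.8113
H(X|Y) = 0.4286×0.9183 + 0.5714×0.8113 = 0.8571 bits


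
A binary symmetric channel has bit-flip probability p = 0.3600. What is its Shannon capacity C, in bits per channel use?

For BSC with error probability p:
C = 1 - H(p) where H(p) is binary entropy
H(0.3600) = -0.3600 × log₂(0.3600) - 0.6400 × log₂(0.6400)
H(p) = 0.9427
C = 1 - 0.9427 = 0.0573 bits/use


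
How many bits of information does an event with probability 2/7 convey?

Information content I(x) = -log₂(p(x))
I = -log₂(2/7) = -log₂(0.2857)
I = 1.8074 bits


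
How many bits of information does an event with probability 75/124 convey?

Information content I(x) = -log₂(p(x))
I = -log₂(75/124) = -log₂(0.6048)
I = 0.7254 bits


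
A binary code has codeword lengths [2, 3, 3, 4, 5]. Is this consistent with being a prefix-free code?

Kraft inequality: Σ 2^(-l_i) ≤ 1 for prefix-free code
Calculating: 2^(-2) + 2^(-3) + 2^(-3) + 2^(-4) + 2^(-5)
= 0.25 + 0.125 + 0.125 + 0.0625 + 0.03125
= 0.5938
Since 0.5938 ≤ 1, prefix-free code exists


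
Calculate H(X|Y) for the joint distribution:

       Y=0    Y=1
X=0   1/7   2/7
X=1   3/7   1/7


H(X|Y) = Σ_y p(y) H(X|Y=y)
  p(Y=0) = 4/7, H(X|Y=0) = 0.8113
  p(Y=1) = 3/7, H(X|Y=1) = 0.9183
H(X|Y) = 0.5714×0.8113 + 0.4286×0.9183 = 0.8571 bits


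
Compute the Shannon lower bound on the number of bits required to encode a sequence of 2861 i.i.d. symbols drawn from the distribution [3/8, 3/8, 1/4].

Entropy H = 1.5613 bits/symbol
Minimum bits = H × n = 1.5613 × 2861
= 4466.82 bits


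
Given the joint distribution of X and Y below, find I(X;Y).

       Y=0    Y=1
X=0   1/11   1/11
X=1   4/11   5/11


H(X) = 0.6840, H(Y) = 0.9940, H(X,Y) = 1.6767
I(X;Y) = H(X) + H(Y) - H(X,Y) = 0.0013 bits


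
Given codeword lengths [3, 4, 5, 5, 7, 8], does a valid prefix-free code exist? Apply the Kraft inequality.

Kraft inequality: Σ 2^(-l_i) ≤ 1 for prefix-free code
Calculating: 2^(-3) + 2^(-4) + 2^(-5) + 2^(-5) + 2^(-7) + 2^(-8)
= 0.125 + 0.0625 + 0.03125 + 0.03125 + 0.0078125 + 0.00390625
= 0.2617
Since 0.2617 ≤ 1, prefix-free code exists


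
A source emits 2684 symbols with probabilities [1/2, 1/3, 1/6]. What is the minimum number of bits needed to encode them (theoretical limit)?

Entropy H = 1.4591 bits/symbol
Minimum bits = H × n = 1.4591 × 2684
= 3916.35 bits


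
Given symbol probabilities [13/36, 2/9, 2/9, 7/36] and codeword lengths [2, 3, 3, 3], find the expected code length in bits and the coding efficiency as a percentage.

Average length L = Σ p_i × l_i = 2.6389 bits
Entropy H = 1.9544 bits
Efficiency η = H/L × 100% = 74.06%


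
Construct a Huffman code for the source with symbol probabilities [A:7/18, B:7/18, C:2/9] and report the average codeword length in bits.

Huffman tree construction:
Combine smallest probabilities repeatedly
Resulting codes:
  A: 11 (length 2)
  B: 0 (length 1)
  C: 10 (length 2)
Average length = Σ p(s) × length(s) = 1.6111 bits


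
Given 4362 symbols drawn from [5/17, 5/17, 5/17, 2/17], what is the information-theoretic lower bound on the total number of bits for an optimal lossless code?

Entropy H = 1.9211 bits/symbol
Minimum bits = H × n = 1.9211 × 4362
= 8379.64 bits


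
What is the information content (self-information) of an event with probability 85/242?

Information content I(x) = -log₂(p(x))
I = -log₂(85/242) = -log₂(0.3512)
I = 1.5095 bits


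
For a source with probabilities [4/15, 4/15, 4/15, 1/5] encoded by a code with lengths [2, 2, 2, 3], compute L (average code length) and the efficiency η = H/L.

Average length L = Σ p_i × l_i = 2.2000 bits
Entropy H = 1.9899 bits
Efficiency η = H/L × 100% = 90.45%


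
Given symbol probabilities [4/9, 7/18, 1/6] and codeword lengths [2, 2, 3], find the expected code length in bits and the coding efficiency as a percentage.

Average length L = Σ p_i × l_i = 2.1667 bits
Entropy H = 1.4807 bits
Efficiency η = H/L × 100% = 68.34%


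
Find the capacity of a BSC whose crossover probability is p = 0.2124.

For BSC with error probability p:
C = 1 - H(p) where H(p) is binary entropy
H(0.2124) = -0.2124 × log₂(0.2124) - 0.7876 × log₂(0.7876)
H(p) = 0.7460
C = 1 - 0.7460 = 0.2540 bits/use


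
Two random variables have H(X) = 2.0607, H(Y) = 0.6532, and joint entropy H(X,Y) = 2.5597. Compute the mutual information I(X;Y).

I(X;Y) = H(X) + H(Y) - H(X,Y)
I(X;Y) = 2.0607 + 0.6532 - 2.5597 = 0.1542 bits


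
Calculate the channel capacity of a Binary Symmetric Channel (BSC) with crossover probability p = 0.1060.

For BSC with error probability p:
C = 1 - H(p) where H(p) is binary entropy
H(0.1060) = -0.1060 × log₂(0.1060) - 0.8940 × log₂(0.8940)
H(p) = 0.4877
C = 1 - 0.4877 = 0.5123 bits/use


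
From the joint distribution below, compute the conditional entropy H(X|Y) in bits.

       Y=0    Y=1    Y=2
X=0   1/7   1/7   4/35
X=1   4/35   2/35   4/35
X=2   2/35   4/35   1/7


H(X|Y) = Σ_y p(y) H(X|Y=y)
  p(Y=0) = 11/35, H(X|Y=0) = 1.4949
  p(Y=1) = 11/35, H(X|Y=1) = 1.4949
  p(Y=2) = 13/35, H(X|Y=2) = 1.5766
H(X|Y) = 0.3143×1.4949 + 0.3143×1.4949 + 0.3714×1.5766 = 1.5253 bits


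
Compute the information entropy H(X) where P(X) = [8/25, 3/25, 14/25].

H(X) = -Σ p(x) log₂ p(x)
  -8/25 × log₂(8/25) = 0.5260
  -3/25 × log₂(3/25) = 0.3671
  -14/25 × log₂(14/25) = 0.4684
H(X) = 1.3615 bits


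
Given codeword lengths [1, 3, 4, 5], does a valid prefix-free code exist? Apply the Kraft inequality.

Kraft inequality: Σ 2^(-l_i) ≤ 1 for prefix-free code
Calculating: 2^(-1) + 2^(-3) + 2^(-4) + 2^(-5)
= 0.5 + 0.125 + 0.0625 + 0.03125
= 0.7188
Since 0.7188 ≤ 1, prefix-free code exists


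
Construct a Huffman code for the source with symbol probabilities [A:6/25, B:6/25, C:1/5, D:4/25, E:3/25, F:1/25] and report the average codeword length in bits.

Huffman tree construction:
Combine smallest probabilities repeatedly
Resulting codes:
  A: 01 (length 2)
  B: 10 (length 2)
  C: 00 (length 2)
  D: 110 (length 3)
  E: 1111 (length 4)
  F: 1110 (length 4)
Average length = Σ p(s) × length(s) = 2.4800 bits


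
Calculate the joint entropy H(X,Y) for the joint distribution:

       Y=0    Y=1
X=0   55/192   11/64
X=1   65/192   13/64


H(X,Y) = -Σ p(x,y) log₂ p(x,y)
  p(0,0)=55/192: -0.2865 × log₂(0.2865) = 0.5167
  p(0,1)=11/64: -0.1719 × log₂(0.1719) = 0.4367
  p(1,0)=65/192: -0.3385 × log₂(0.3385) = 0.5290
  p(1,1)=13/64: -0.2031 × log₂(0.2031) = 0.4671
H(X,Y) = 1.9494 bits


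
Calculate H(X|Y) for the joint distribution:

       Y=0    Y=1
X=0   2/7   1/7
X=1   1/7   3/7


H(X|Y) = Σ_y p(y) H(X|Y=y)
  p(Y=0) = 3/7, H(X|Y=0) = 0.9183
  p(Y=1) = 4/7, H(X|Y=1) = 0.8113
H(X|Y) = 0.4286×0.9183 + 0.5714×0.8113 = 0.8571 bits


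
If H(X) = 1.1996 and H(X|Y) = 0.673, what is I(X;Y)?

I(X;Y) = H(X) - H(X|Y)
I(X;Y) = 1.1996 - 0.673 = 0.5266 bits


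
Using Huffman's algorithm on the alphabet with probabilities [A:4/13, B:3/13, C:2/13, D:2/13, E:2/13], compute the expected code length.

Huffman tree construction:
Combine smallest probabilities repeatedly
Resulting codes:
  A: 10 (length 2)
  B: 01 (length 2)
  C: 110 (length 3)
  D: 111 (length 3)
  E: 00 (length 2)
Average length = Σ p(s) × length(s) = 2.3077 bits


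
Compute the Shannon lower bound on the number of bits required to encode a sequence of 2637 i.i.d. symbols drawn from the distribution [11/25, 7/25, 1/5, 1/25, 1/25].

Entropy H = 1.8713 bits/symbol
Minimum bits = H × n = 1.8713 × 2637
= 4934.52 bits


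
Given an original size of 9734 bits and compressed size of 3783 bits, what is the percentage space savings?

Space savings = (1 - Compressed/Original) × 100%
= (1 - 3783/9734) × 100%
= 61.14%


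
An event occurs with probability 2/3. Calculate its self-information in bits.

Information content I(x) = -log₂(p(x))
I = -log₂(2/3) = -log₂(0.6667)
I = 0.5850 bits


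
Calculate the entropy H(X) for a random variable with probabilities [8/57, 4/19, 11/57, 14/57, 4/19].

H(X) = -Σ p(x) log₂ p(x)
  -8/57 × log₂(8/57) = 0.3976
  -4/19 × log₂(4/19) = 0.4732
  -11/57 × log₂(11/57) = 0.4580
  -14/57 × log₂(14/57) = 0.4975
  -4/19 × log₂(4/19) = 0.4732
H(X) = 2.2996 bits


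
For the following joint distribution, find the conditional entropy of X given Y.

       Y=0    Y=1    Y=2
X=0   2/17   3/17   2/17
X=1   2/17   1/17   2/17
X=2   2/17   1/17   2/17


H(X|Y) = Σ_y p(y) H(X|Y=y)
  p(Y=0) = 6/17, H(X|Y=0) = 1.5850
  p(Y=1) = 5/17, H(X|Y=1) = 1.3710
  p(Y=2) = 6/17, H(X|Y=2) = 1.5850
H(X|Y) = 0.3529×1.5850 + 0.2941×1.3710 + 0.3529×1.5850 = 1.5220 bits


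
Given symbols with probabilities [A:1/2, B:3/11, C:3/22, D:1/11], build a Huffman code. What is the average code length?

Huffman tree construction:
Combine smallest probabilities repeatedly
Resulting codes:
  A: 0 (length 1)
  B: 11 (length 2)
  C: 101 (length 3)
  D: 100 (length 3)
Average length = Σ p(s) × length(s) = 1.7273 bits


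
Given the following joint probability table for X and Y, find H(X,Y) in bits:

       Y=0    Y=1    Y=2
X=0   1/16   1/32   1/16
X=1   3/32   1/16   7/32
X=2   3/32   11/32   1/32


H(X,Y) = -Σ p(x,y) log₂ p(x,y)
  p(0,0)=1/16: -0.0625 × log₂(0.0625) = 0.2500
  p(0,1)=1/32: -0.0312 × log₂(0.0312) = 0.1562
  p(0,2)=1/16: -0.0625 × log₂(0.0625) = 0.2500
  p(1,0)=3/32: -0.0938 × log₂(0.0938) = 0.3202
  p(1,1)=1/16: -0.0625 × log₂(0.0625) = 0.2500
  p(1,2)=7/32: -0.2188 × log₂(0.2188) = 0.4796
  p(2,0)=3/32: -0.0938 × log₂(0.0938) = 0.3202
  p(2,1)=11/32: -0.3438 × log₂(0.3438) = 0.5296
  p(2,2)=1/32: -0.0312 × log₂(0.0312) = 0.1562
H(X,Y) = 2.7120 bits


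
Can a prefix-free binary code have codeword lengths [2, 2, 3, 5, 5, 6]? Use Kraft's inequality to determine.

Kraft inequality: Σ 2^(-l_i) ≤ 1 for prefix-free code
Calculating: 2^(-2) + 2^(-2) + 2^(-3) + 2^(-5) + 2^(-5) + 2^(-6)
= 0.25 + 0.25 + 0.125 + 0.03125 + 0.03125 + 0.015625
= 0.7031
Since 0.7031 ≤ 1, prefix-free code exists


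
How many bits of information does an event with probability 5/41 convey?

Information content I(x) = -log₂(p(x))
I = -log₂(5/41) = -log₂(0.1220)
I = 3.0356 bits


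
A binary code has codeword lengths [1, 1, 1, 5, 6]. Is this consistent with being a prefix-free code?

Kraft inequality: Σ 2^(-l_i) ≤ 1 for prefix-free code
Calculating: 2^(-1) + 2^(-1) + 2^(-1) + 2^(-5) + 2^(-6)
= 0.5 + 0.5 + 0.5 + 0.03125 + 0.015625
= 1.5469
Since 1.5469 > 1, prefix-free code does not exist


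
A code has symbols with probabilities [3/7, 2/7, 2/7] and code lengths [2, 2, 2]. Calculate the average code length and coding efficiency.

Average length L = Σ p_i × l_i = 2.0000 bits
Entropy H = 1.5567 bits
Efficiency η = H/L × 100% = 77.83%


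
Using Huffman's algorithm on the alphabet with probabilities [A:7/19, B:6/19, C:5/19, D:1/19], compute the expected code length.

Huffman tree construction:
Combine smallest probabilities repeatedly
Resulting codes:
  A: 0 (length 1)
  B: 10 (length 2)
  C: 111 (length 3)
  D: 110 (length 3)
Average length = Σ p(s) × length(s) = 1.9474 bits


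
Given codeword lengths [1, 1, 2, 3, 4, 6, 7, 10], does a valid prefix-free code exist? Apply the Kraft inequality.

Kraft inequality: Σ 2^(-l_i) ≤ 1 for prefix-free code
Calculating: 2^(-1) + 2^(-1) + 2^(-2) + 2^(-3) + 2^(-4) + 2^(-6) + 2^(-7) + 2^(-10)
= 0.5 + 0.5 + 0.25 + 0.125 + 0.0625 + 0.015625 + 0.0078125 + 0.0009765625
= 1.4619
Since 1.4619 > 1, prefix-free code does not exist


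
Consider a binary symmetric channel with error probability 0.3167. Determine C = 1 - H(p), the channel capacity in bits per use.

For BSC with error probability p:
C = 1 - H(p) where H(p) is binary entropy
H(0.3167) = -0.3167 × log₂(0.3167) - 0.6833 × log₂(0.6833)
H(p) = 0.9008
C = 1 - 0.9008 = 0.0992 bits/use


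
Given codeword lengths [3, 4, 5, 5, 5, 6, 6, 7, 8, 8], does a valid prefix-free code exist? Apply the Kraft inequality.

Kraft inequality: Σ 2^(-l_i) ≤ 1 for prefix-free code
Calculating: 2^(-3) + 2^(-4) + 2^(-5) + 2^(-5) + 2^(-5) + 2^(-6) + 2^(-6) + 2^(-7) + 2^(-8) + 2^(-8)
= 0.125 + 0.0625 + 0.03125 + 0.03125 + 0.03125 + 0.015625 + 0.015625 + 0.0078125 + 0.00390625 + 0.00390625
= 0.3281
Since 0.3281 ≤ 1, prefix-free code exists


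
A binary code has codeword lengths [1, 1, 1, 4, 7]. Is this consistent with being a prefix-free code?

Kraft inequality: Σ 2^(-l_i) ≤ 1 for prefix-free code
Calculating: 2^(-1) + 2^(-1) + 2^(-1) + 2^(-4) + 2^(-7)
= 0.5 + 0.5 + 0.5 + 0.0625 + 0.0078125
= 1.5703
Since 1.5703 > 1, prefix-free code does not exist


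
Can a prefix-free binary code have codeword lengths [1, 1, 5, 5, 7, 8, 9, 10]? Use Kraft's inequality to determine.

Kraft inequality: Σ 2^(-l_i) ≤ 1 for prefix-free code
Calculating: 2^(-1) + 2^(-1) + 2^(-5) + 2^(-5) + 2^(-7) + 2^(-8) + 2^(-9) + 2^(-10)
= 0.5 + 0.5 + 0.03125 + 0.03125 + 0.0078125 + 0.00390625 + 0.001953125 + 0.0009765625
= 1.0771
Since 1.0771 > 1, prefix-free code does not exist


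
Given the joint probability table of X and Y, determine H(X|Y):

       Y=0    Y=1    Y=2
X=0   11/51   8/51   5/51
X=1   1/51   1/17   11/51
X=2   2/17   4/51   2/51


H(X|Y) = Σ_y p(y) H(X|Y=y)
  p(Y=0) = 6/17, H(X|Y=0) = 1.1942
  p(Y=1) = 5/17, H(X|Y=1) = 1.4566
  p(Y=2) = 6/17, H(X|Y=2) = 1.2997
H(X|Y) = 0.3529×1.1942 + 0.2941×1.4566 + 0.3529×1.2997 = 1.3086 bits


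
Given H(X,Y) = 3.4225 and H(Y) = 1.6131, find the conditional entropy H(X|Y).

Chain rule: H(X,Y) = H(X|Y) + H(Y)
H(X|Y) = H(X,Y) - H(Y) = 3.4225 - 1.6131 = 1.8094 bits


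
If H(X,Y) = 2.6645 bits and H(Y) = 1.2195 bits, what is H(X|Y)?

Chain rule: H(X,Y) = H(X|Y) + H(Y)
H(X|Y) = H(X,Y) - H(Y) = 2.6645 - 1.2195 = 1.445 bits


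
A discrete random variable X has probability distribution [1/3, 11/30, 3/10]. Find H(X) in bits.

H(X) = -Σ p(x) log₂ p(x)
  -1/3 × log₂(1/3) = 0.5283
  -11/30 × log₂(11/30) = 0.5307
  -3/10 × log₂(3/10) = 0.5211
H(X) = 1.5801 bits


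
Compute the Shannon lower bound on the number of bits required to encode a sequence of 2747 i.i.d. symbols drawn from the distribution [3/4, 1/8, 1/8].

Entropy H = 1.0613 bits/symbol
Minimum bits = H × n = 1.0613 × 2747
= 2915.33 bits


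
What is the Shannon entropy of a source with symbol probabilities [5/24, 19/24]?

H(X) = -Σ p(x) log₂ p(x)
  -5/24 × log₂(5/24) = 0.4715
  -19/24 × log₂(19/24) = 0.2668
H(X) = 0.7383 bits


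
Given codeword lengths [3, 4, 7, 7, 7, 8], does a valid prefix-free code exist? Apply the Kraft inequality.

Kraft inequality: Σ 2^(-l_i) ≤ 1 for prefix-free code
Calculating: 2^(-3) + 2^(-4) + 2^(-7) + 2^(-7) + 2^(-7) + 2^(-8)
= 0.125 + 0.0625 + 0.0078125 + 0.0078125 + 0.0078125 + 0.00390625
= 0.2148
Since 0.2148 ≤ 1, prefix-free code exists


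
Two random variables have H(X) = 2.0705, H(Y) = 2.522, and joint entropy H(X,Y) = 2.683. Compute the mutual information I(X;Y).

I(X;Y) = H(X) + H(Y) - H(X,Y)
I(X;Y) = 2.0705 + 2.522 - 2.683 = 1.9095 bits


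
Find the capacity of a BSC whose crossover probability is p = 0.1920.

For BSC with error probability p:
C = 1 - H(p) where H(p) is binary entropy
H(0.1920) = -0.1920 × log₂(0.1920) - 0.8080 × log₂(0.8080)
H(p) = 0.7056
C = 1 - 0.7056 = 0.2944 bits/use


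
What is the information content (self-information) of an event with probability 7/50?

Information content I(x) = -log₂(p(x))
I = -log₂(7/50) = -log₂(0.1400)
I = 2.8365 bits


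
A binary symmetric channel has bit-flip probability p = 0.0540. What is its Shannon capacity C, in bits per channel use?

For BSC with error probability p:
C = 1 - H(p) where H(p) is binary entropy
H(0.0540) = -0.0540 × log₂(0.0540) - 0.9460 × log₂(0.9460)
H(p) = 0.3032
C = 1 - 0.3032 = 0.6968 bits/use


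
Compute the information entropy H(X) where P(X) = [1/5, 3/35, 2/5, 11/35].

H(X) = -Σ p(x) log₂ p(x)
  -1/5 × log₂(1/5) = 0.4644
  -3/35 × log₂(3/35) = 0.3038
  -2/5 × log₂(2/5) = 0.5288
  -11/35 × log₂(11/35) = 0.5248
H(X) = 1.8218 bits


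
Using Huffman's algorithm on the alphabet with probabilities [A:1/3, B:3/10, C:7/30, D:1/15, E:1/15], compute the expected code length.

Huffman tree construction:
Combine smallest probabilities repeatedly
Resulting codes:
  A: 11 (length 2)
  B: 10 (length 2)
  C: 01 (length 2)
  D: 000 (length 3)
  E: 001 (length 3)
Average length = Σ p(s) × length(s) = 2.1333 bits


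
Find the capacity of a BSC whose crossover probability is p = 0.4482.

For BSC with error probability p:
C = 1 - H(p) where H(p) is binary entropy
H(0.4482) = -0.4482 × log₂(0.4482) - 0.5518 × log₂(0.5518)
H(p) = 0.9922
C = 1 - 0.9922 = 0.0078 bits/use


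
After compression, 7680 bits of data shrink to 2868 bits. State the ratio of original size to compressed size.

Compression ratio = Original / Compressed
= 7680 / 2868 = 2.68:1


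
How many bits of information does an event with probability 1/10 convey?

Information content I(x) = -log₂(p(x))
I = -log₂(1/10) = -log₂(0.1000)
I = 3.3219 bits


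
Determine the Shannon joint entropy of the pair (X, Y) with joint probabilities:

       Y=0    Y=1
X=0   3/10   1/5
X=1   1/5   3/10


H(X,Y) = -Σ p(x,y) log₂ p(x,y)
  p(0,0)=3/10: -0.3000 × log₂(0.3000) = 0.5211
  p(0,1)=1/5: -0.2000 × log₂(0.2000) = 0.4644
  p(1,0)=1/5: -0.2000 × log₂(0.2000) = 0.4644
  p(1,1)=3/10: -0.3000 × log₂(0.3000) = 0.5211
H(X,Y) = 1.9710 bits


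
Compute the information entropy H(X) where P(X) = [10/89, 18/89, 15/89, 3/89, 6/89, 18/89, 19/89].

H(X) = -Σ p(x) log₂ p(x)
  -10/89 × log₂(10/89) = 0.3544
  -18/89 × log₂(18/89) = 0.4663
  -15/89 × log₂(15/89) = 0.4330
  -3/89 × log₂(3/89) = 0.1649
  -6/89 × log₂(6/89) = 0.2623
  -18/89 × log₂(18/89) = 0.4663
  -19/89 × log₂(19/89) = 0.4756
H(X) = 2.6228 bits


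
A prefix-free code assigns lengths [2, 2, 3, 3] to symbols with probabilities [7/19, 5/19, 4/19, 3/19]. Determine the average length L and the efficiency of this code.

Average length L = Σ p_i × l_i = 2.3684 bits
Entropy H = 1.9313 bits
Efficiency η = H/L × 100% = 81.54%


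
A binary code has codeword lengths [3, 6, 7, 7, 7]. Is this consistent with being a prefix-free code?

Kraft inequality: Σ 2^(-l_i) ≤ 1 for prefix-free code
Calculating: 2^(-3) + 2^(-6) + 2^(-7) + 2^(-7) + 2^(-7)
= 0.125 + 0.015625 + 0.0078125 + 0.0078125 + 0.0078125
= 0.1641
Since 0.1641 ≤ 1, prefix-free code exists


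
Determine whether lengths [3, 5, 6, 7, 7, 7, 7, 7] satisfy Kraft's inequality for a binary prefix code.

Kraft inequality: Σ 2^(-l_i) ≤ 1 for prefix-free code
Calculating: 2^(-3) + 2^(-5) + 2^(-6) + 2^(-7) + 2^(-7) + 2^(-7) + 2^(-7) + 2^(-7)
= 0.125 + 0.03125 + 0.015625 + 0.0078125 + 0.0078125 + 0.0078125 + 0.0078125 + 0.0078125
= 0.2109
Since 0.2109 ≤ 1, prefix-free code exists


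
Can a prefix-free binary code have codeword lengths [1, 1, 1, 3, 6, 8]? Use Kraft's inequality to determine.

Kraft inequality: Σ 2^(-l_i) ≤ 1 for prefix-free code
Calculating: 2^(-1) + 2^(-1) + 2^(-1) + 2^(-3) + 2^(-6) + 2^(-8)
= 0.5 + 0.5 + 0.5 + 0.125 + 0.015625 + 0.00390625
= 1.6445
Since 1.6445 > 1, prefix-free code does not exist


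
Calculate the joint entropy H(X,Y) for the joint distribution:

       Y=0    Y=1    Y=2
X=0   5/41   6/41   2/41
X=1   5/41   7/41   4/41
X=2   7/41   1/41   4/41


H(X,Y) = -Σ p(x,y) log₂ p(x,y)
  p(0,0)=5/41: -0.1220 × log₂(0.1220) = 0.3702
  p(0,1)=6/41: -0.1463 × log₂(0.1463) = 0.4057
  p(0,2)=2/41: -0.0488 × log₂(0.0488) = 0.2126
  p(1,0)=5/41: -0.1220 × log₂(0.1220) = 0.3702
  p(1,1)=7/41: -0.1707 × log₂(0.1707) = 0.4354
  p(1,2)=4/41: -0.0976 × log₂(0.0976) = 0.3276
  p(2,0)=7/41: -0.1707 × log₂(0.1707) = 0.4354
  p(2,1)=1/41: -0.0244 × log₂(0.0244) = 0.1307
  p(2,2)=4/41: -0.0976 × log₂(0.0976) = 0.3276
H(X,Y) = 3.0153 bits


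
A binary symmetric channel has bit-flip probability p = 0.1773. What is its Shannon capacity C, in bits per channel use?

For BSC with error probability p:
C = 1 - H(p) where H(p) is binary entropy
H(0.1773) = -0.1773 × log₂(0.1773) - 0.8227 × log₂(0.8227)
H(p) = 0.6741
C = 1 - 0.6741 = 0.3259 bits/use


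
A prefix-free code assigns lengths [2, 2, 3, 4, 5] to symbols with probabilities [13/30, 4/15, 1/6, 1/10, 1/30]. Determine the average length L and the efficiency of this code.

Average length L = Σ p_i × l_i = 2.4667 bits
Entropy H = 1.9579 bits
Efficiency η = H/L × 100% = 79.37%


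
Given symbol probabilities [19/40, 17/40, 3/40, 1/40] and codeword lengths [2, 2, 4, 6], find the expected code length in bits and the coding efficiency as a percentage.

Average length L = Σ p_i × l_i = 2.2500 bits
Entropy H = 1.4481 bits
Efficiency η = H/L × 100% = 64.36%


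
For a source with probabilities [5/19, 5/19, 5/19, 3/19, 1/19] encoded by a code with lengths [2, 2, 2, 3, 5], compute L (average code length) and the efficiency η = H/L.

Average length L = Σ p_i × l_i = 2.3158 bits
Entropy H = 2.1646 bits
Efficiency η = H/L × 100% = 93.47%


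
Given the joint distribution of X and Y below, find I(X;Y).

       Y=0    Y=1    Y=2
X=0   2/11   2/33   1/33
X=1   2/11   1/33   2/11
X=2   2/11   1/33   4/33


H(X) = 1.5690, H(Y) = 1.3743, H(X,Y) = 2.8614
I(X;Y) = H(X) + H(Y) - H(X,Y) = 0.0819 bits


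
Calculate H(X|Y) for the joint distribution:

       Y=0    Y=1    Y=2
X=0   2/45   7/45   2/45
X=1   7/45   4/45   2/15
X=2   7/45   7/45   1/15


H(X|Y) = Σ_y p(y) H(X|Y=y)
  p(Y=0) = 16/45, H(X|Y=0) = 1.4186
  p(Y=1) = 2/5, H(X|Y=1) = 1.5420
  p(Y=2) = 11/45, H(X|Y=2) = 1.4354
H(X|Y) = 0.3556×1.4186 + 0.4000×1.5420 + 0.2444×1.4354 = 1.4720 bits


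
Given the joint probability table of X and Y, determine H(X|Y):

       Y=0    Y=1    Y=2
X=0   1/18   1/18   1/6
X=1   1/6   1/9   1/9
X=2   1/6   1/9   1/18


H(X|Y) = Σ_y p(y) H(X|Y=y)
  p(Y=0) = 7/18, H(X|Y=0) = 1.4488
  p(Y=1) = 5/18, H(X|Y=1) = 1.5219
  p(Y=2) = 1/3, H(X|Y=2) = 1.4591
H(X|Y) = 0.3889×1.4488 + 0.2778×1.5219 + 0.3333×1.4591 = 1.4726 bits


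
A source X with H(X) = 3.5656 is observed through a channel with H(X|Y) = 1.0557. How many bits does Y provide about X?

I(X;Y) = H(X) - H(X|Y)
I(X;Y) = 3.5656 - 1.0557 = 2.5099 bits


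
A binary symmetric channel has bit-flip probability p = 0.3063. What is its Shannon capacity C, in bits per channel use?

For BSC with error probability p:
C = 1 - H(p) where H(p) is binary entropy
H(0.3063) = -0.3063 × log₂(0.3063) - 0.6937 × log₂(0.6937)
H(p) = 0.8889
C = 1 - 0.8889 = 0.1111 bits/use


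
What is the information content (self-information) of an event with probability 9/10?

Information content I(x) = -log₂(p(x))
I = -log₂(9/10) = -log₂(0.9000)
I = 0.1520 bits


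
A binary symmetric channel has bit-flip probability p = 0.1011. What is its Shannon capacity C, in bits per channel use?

For BSC with error probability p:
C = 1 - H(p) where H(p) is binary entropy
H(0.1011) = -0.1011 × log₂(0.1011) - 0.8989 × log₂(0.8989)
H(p) = 0.4725
C = 1 - 0.4725 = 0.5275 bits/use


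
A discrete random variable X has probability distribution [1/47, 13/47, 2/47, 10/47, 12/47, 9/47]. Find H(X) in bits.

H(X) = -Σ p(x) log₂ p(x)
  -1/47 × log₂(1/47) = 0.1182
  -13/47 × log₂(13/47) = 0.5128
  -2/47 × log₂(2/47) = 0.1938
  -10/47 × log₂(10/47) = 0.4750
  -12/47 × log₂(12/47) = 0.5029
  -9/47 × log₂(9/47) = 0.4566
H(X) = 2.2594 bits


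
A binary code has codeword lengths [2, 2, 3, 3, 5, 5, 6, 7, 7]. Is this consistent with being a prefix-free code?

Kraft inequality: Σ 2^(-l_i) ≤ 1 for prefix-free code
Calculating: 2^(-2) + 2^(-2) + 2^(-3) + 2^(-3) + 2^(-5) + 2^(-5) + 2^(-6) + 2^(-7) + 2^(-7)
= 0.25 + 0.25 + 0.125 + 0.125 + 0.03125 + 0.03125 + 0.015625 + 0.0078125 + 0.0078125
= 0.8438
Since 0.8438 ≤ 1, prefix-free code exists


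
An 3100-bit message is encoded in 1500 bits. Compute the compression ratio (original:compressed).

Compression ratio = Original / Compressed
= 3100 / 1500 = 2.07:1


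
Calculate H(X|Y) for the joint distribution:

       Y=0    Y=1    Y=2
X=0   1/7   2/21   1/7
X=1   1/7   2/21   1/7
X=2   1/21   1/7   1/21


H(X|Y) = Σ_y p(y) H(X|Y=y)
  p(Y=0) = 1/3, H(X|Y=0) = 1.4488
  p(Y=1) = 1/3, H(X|Y=1) = 1.5567
  p(Y=2) = 1/3, H(X|Y=2) = 1.4488
H(X|Y) = 0.3333×1.4488 + 0.3333×1.5567 + 0.3333×1.4488 = 1.4848 bits


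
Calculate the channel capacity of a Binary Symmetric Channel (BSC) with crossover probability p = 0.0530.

For BSC with error probability p:
C = 1 - H(p) where H(p) is binary entropy
H(0.0530) = -0.0530 × log₂(0.0530) - 0.9470 × log₂(0.9470)
H(p) = 0.2990
C = 1 - 0.2990 = 0.7010 bits/use
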